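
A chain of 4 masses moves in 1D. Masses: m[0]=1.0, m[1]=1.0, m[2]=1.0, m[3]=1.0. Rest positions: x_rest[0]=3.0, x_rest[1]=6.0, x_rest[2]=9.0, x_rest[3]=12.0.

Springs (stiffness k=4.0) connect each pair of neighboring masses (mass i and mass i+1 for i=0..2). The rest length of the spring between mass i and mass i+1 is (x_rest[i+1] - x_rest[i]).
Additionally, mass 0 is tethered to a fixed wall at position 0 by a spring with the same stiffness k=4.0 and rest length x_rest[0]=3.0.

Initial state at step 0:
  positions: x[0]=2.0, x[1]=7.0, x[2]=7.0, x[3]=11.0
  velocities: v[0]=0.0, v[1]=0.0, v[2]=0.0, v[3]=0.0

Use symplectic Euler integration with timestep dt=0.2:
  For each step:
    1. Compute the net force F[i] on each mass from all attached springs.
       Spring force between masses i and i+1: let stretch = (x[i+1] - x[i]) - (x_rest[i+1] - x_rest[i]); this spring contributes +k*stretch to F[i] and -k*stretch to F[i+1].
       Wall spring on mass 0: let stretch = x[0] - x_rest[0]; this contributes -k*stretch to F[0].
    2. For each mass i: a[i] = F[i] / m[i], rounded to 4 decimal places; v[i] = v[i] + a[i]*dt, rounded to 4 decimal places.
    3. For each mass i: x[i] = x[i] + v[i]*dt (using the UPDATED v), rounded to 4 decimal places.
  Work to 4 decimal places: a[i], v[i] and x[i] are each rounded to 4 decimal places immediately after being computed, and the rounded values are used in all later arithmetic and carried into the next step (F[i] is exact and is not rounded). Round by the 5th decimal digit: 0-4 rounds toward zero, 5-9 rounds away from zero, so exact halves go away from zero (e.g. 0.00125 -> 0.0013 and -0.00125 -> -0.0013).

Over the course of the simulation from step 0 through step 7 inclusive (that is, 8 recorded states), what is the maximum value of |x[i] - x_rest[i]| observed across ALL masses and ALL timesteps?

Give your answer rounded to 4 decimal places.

Answer: 2.0280

Derivation:
Step 0: x=[2.0000 7.0000 7.0000 11.0000] v=[0.0000 0.0000 0.0000 0.0000]
Step 1: x=[2.4800 6.2000 7.6400 10.8400] v=[2.4000 -4.0000 3.2000 -0.8000]
Step 2: x=[3.1584 5.0352 8.5616 10.6480] v=[3.3920 -5.8240 4.6080 -0.9600]
Step 3: x=[3.6317 4.1343 9.2528 10.6022] v=[2.3667 -4.5043 3.4560 -0.2291]
Step 4: x=[3.6044 3.9720 9.3409 10.8205] v=[-0.1366 -0.8116 0.4407 1.0914]
Step 5: x=[3.0592 4.6099 8.8068 11.2820] v=[-2.7260 3.1894 -2.6707 2.3077]
Step 6: x=[2.2726 5.6712 7.9972 11.8275] v=[-3.9328 5.3064 -4.0481 2.7275]
Step 7: x=[1.6662 6.5609 7.4283 12.2402] v=[-3.0320 4.4483 -2.8447 2.0633]
Max displacement = 2.0280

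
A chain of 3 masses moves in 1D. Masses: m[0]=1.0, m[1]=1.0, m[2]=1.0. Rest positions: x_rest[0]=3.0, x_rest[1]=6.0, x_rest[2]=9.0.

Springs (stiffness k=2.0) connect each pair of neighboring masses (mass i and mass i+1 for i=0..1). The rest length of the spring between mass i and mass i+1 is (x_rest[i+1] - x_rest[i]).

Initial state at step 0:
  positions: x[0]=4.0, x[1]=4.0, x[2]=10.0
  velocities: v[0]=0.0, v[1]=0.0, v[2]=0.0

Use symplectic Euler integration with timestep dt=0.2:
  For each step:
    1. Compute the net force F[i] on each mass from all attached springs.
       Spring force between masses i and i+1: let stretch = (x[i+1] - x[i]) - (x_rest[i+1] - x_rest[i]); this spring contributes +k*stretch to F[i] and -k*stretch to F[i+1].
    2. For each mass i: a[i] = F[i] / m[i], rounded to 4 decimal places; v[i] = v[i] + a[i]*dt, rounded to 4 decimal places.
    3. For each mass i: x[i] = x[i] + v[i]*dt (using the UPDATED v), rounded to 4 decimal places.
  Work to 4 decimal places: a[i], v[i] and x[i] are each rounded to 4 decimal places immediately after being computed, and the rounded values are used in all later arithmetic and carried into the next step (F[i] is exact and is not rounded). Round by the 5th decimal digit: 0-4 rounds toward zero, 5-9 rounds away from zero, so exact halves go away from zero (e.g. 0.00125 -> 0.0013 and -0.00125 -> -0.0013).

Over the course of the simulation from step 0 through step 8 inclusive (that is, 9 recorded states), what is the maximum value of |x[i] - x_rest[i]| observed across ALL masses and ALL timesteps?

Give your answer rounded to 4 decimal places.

Step 0: x=[4.0000 4.0000 10.0000] v=[0.0000 0.0000 0.0000]
Step 1: x=[3.7600 4.4800 9.7600] v=[-1.2000 2.4000 -1.2000]
Step 2: x=[3.3376 5.3248 9.3376] v=[-2.1120 4.2240 -2.1120]
Step 3: x=[2.8342 6.3316 8.8342] v=[-2.5171 5.0342 -2.5171]
Step 4: x=[2.3706 7.2589 8.3706] v=[-2.3181 4.6363 -2.3181]
Step 5: x=[2.0580 7.8840 8.0580] v=[-1.5628 3.1257 -1.5628]
Step 6: x=[1.9715 8.0570 7.9715] v=[-0.4324 0.8649 -0.4324]
Step 7: x=[2.1319 7.7363 8.1319] v=[0.8018 -1.6035 0.8018]
Step 8: x=[2.5006 6.9989 8.5006] v=[1.8436 -3.6870 1.8436]
Max displacement = 2.0570

Answer: 2.0570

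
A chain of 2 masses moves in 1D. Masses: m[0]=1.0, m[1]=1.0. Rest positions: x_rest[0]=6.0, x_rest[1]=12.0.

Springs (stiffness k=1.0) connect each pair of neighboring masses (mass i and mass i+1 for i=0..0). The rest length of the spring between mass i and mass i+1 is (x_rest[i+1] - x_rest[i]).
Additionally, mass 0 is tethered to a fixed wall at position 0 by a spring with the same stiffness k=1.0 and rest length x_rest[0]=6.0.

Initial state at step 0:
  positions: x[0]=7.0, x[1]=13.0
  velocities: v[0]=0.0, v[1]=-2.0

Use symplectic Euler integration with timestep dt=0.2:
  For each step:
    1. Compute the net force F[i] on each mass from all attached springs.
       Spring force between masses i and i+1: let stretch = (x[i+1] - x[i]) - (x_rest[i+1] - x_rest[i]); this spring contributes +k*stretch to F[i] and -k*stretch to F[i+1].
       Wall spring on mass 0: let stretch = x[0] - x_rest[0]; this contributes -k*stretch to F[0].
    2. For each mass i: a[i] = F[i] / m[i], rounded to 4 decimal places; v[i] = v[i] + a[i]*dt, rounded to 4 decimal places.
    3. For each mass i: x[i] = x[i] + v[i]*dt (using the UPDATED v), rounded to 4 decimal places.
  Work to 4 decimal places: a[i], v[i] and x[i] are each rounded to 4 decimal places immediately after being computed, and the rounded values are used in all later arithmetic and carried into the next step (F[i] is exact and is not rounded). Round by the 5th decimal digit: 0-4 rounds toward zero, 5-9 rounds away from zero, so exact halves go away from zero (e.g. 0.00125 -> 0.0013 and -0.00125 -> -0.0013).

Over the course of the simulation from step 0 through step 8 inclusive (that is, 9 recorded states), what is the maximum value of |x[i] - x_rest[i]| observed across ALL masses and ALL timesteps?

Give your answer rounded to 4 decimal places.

Answer: 1.3959

Derivation:
Step 0: x=[7.0000 13.0000] v=[0.0000 -2.0000]
Step 1: x=[6.9600 12.6000] v=[-0.2000 -2.0000]
Step 2: x=[6.8672 12.2144] v=[-0.4640 -1.9280]
Step 3: x=[6.7136 11.8549] v=[-0.7680 -1.7974]
Step 4: x=[6.4971 11.5298] v=[-1.0825 -1.6257]
Step 5: x=[6.2220 11.2434] v=[-1.3754 -1.4322]
Step 6: x=[5.8989 10.9961] v=[-1.6155 -1.2365]
Step 7: x=[5.5437 10.7849] v=[-1.7758 -1.0559]
Step 8: x=[5.1764 10.6041] v=[-1.8363 -0.9041]
Max displacement = 1.3959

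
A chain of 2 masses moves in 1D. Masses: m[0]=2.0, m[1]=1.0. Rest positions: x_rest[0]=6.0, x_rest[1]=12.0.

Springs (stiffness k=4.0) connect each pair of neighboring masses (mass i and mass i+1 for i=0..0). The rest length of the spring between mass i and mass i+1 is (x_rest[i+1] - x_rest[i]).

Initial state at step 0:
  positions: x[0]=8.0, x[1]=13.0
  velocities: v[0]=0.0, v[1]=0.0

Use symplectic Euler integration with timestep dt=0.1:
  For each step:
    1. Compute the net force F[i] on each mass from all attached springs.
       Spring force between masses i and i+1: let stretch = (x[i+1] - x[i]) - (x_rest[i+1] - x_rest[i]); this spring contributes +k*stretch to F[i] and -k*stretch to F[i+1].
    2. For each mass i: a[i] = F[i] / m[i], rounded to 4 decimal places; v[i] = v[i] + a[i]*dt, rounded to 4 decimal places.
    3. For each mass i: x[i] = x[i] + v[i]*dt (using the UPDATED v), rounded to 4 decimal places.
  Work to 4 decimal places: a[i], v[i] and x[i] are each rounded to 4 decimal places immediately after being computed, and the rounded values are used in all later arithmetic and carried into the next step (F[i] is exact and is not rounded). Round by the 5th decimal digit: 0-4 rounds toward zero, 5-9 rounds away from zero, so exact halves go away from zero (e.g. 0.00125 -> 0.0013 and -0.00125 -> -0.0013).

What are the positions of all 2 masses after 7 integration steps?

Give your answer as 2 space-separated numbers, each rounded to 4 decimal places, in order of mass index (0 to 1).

Answer: 7.5767 13.8465

Derivation:
Step 0: x=[8.0000 13.0000] v=[0.0000 0.0000]
Step 1: x=[7.9800 13.0400] v=[-0.2000 0.4000]
Step 2: x=[7.9412 13.1176] v=[-0.3880 0.7760]
Step 3: x=[7.8859 13.2281] v=[-0.5527 1.1054]
Step 4: x=[7.8175 13.3650] v=[-0.6843 1.3685]
Step 5: x=[7.7400 13.5200] v=[-0.7748 1.5495]
Step 6: x=[7.6581 13.6838] v=[-0.8188 1.6375]
Step 7: x=[7.5767 13.8465] v=[-0.8137 1.6272]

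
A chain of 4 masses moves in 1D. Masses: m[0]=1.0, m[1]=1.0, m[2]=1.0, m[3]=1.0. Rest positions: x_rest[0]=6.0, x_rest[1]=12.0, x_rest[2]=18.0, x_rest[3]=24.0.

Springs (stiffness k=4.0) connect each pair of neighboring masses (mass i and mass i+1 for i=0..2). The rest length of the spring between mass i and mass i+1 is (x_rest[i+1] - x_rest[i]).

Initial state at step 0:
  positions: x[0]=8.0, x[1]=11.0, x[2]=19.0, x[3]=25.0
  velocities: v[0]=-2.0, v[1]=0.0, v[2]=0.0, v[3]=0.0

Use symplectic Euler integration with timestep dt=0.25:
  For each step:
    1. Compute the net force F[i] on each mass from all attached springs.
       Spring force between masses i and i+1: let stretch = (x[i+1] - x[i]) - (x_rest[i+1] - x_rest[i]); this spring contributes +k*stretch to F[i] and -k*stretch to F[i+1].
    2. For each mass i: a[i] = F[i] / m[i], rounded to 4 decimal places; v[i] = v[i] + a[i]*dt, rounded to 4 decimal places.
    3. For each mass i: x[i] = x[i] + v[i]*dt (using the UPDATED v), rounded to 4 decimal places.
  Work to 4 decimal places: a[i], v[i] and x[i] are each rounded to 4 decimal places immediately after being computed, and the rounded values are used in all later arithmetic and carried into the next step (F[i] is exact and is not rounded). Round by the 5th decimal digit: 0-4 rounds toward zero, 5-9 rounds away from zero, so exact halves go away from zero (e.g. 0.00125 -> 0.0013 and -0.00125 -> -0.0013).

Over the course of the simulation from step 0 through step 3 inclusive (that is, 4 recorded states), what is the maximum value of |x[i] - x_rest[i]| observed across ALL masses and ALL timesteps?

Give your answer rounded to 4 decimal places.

Step 0: x=[8.0000 11.0000 19.0000 25.0000] v=[-2.0000 0.0000 0.0000 0.0000]
Step 1: x=[6.7500 12.2500 18.5000 25.0000] v=[-5.0000 5.0000 -2.0000 0.0000]
Step 2: x=[5.3750 13.6875 18.0625 24.8750] v=[-5.5000 5.7500 -1.7500 -0.5000]
Step 3: x=[4.5781 14.1406 18.2344 24.5469] v=[-3.1875 1.8125 0.6875 -1.3125]
Max displacement = 2.1406

Answer: 2.1406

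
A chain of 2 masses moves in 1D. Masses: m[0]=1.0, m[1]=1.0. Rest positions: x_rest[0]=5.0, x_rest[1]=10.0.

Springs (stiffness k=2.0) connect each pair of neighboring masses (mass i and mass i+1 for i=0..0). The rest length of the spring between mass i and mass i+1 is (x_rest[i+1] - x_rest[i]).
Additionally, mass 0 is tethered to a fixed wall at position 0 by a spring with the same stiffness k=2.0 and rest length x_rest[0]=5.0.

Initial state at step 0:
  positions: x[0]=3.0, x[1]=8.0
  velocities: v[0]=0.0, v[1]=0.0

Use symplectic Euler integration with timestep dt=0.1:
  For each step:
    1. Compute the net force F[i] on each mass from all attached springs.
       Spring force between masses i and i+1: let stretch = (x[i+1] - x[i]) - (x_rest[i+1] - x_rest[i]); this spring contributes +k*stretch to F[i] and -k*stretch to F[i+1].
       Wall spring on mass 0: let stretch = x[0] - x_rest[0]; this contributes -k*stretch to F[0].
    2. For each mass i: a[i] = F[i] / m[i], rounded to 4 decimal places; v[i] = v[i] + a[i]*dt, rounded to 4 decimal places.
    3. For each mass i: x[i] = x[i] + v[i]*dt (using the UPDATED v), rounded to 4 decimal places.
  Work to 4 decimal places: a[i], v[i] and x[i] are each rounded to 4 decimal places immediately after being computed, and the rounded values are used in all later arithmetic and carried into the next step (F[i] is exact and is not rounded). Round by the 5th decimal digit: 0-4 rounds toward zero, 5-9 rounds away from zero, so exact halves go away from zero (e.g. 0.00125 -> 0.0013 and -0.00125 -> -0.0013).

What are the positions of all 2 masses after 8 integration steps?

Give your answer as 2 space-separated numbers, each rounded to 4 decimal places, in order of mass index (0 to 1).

Answer: 4.1390 8.1471

Derivation:
Step 0: x=[3.0000 8.0000] v=[0.0000 0.0000]
Step 1: x=[3.0400 8.0000] v=[0.4000 0.0000]
Step 2: x=[3.1184 8.0008] v=[0.7840 0.0080]
Step 3: x=[3.2321 8.0040] v=[1.1368 0.0315]
Step 4: x=[3.3766 8.0117] v=[1.4448 0.0771]
Step 5: x=[3.5463 8.0267] v=[1.6965 0.1501]
Step 6: x=[3.7346 8.0521] v=[1.8833 0.2540]
Step 7: x=[3.9346 8.0912] v=[1.9999 0.3905]
Step 8: x=[4.1390 8.1471] v=[2.0443 0.5592]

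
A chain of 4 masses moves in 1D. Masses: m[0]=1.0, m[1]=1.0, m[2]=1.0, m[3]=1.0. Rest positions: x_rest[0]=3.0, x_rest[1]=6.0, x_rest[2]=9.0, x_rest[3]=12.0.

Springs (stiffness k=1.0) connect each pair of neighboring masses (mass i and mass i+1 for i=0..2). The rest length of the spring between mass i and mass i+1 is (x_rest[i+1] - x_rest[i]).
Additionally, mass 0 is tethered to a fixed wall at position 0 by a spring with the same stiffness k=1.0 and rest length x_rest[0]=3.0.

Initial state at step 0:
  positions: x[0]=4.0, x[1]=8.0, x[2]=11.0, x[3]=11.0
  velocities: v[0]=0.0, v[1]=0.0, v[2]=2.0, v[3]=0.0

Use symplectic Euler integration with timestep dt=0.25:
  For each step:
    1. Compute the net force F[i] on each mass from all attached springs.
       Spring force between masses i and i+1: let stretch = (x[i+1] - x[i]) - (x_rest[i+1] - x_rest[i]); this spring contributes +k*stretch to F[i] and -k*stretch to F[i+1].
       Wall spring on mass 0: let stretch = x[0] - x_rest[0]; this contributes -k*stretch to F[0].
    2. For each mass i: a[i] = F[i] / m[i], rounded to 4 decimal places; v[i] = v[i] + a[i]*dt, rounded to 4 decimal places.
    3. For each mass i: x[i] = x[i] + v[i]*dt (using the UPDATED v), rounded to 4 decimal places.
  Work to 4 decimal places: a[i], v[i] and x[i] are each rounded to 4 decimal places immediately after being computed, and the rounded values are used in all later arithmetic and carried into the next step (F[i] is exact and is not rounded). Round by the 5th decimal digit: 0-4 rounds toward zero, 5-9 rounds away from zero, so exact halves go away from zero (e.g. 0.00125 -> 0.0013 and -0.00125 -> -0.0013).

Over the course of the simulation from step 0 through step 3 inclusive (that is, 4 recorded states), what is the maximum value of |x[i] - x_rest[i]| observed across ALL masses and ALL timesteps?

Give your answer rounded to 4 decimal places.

Answer: 2.4063

Derivation:
Step 0: x=[4.0000 8.0000 11.0000 11.0000] v=[0.0000 0.0000 2.0000 0.0000]
Step 1: x=[4.0000 7.9375 11.3125 11.1875] v=[0.0000 -0.2500 1.2500 0.7500]
Step 2: x=[3.9961 7.8399 11.4063 11.5703] v=[-0.0156 -0.3906 0.3750 1.5313]
Step 3: x=[3.9827 7.7249 11.2874 12.1304] v=[-0.0537 -0.4600 -0.4756 2.2403]
Max displacement = 2.4063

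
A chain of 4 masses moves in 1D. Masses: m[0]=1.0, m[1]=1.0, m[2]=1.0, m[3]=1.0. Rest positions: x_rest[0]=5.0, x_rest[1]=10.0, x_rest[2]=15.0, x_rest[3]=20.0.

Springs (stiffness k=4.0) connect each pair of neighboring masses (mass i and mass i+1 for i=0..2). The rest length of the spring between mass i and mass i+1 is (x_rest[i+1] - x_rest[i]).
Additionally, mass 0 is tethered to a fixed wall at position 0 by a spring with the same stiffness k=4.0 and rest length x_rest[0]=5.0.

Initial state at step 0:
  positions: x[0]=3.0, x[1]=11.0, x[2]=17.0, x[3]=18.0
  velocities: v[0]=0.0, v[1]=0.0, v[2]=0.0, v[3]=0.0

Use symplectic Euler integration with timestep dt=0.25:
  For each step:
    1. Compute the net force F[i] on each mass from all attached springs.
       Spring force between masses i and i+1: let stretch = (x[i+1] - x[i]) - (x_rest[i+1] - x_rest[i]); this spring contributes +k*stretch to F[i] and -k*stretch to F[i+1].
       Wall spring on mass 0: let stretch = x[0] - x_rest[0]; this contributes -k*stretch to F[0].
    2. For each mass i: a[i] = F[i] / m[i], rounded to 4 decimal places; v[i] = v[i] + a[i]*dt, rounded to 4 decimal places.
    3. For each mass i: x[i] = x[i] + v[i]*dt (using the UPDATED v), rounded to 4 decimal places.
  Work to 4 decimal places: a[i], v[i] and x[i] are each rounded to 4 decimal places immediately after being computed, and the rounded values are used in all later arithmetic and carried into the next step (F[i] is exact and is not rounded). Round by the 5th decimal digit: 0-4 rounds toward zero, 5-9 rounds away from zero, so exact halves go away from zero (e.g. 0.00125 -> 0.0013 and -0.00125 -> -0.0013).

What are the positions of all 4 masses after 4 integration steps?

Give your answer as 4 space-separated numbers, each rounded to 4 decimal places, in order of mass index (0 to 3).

Step 0: x=[3.0000 11.0000 17.0000 18.0000] v=[0.0000 0.0000 0.0000 0.0000]
Step 1: x=[4.2500 10.5000 15.7500 19.0000] v=[5.0000 -2.0000 -5.0000 4.0000]
Step 2: x=[6.0000 9.7500 14.0000 20.4375] v=[7.0000 -3.0000 -7.0000 5.7500]
Step 3: x=[7.1875 9.1250 12.7969 21.5156] v=[4.7500 -2.5000 -4.8125 4.3125]
Step 4: x=[7.0625 8.9336 12.8555 21.6641] v=[-0.5000 -0.7656 0.2343 0.5938]

Answer: 7.0625 8.9336 12.8555 21.6641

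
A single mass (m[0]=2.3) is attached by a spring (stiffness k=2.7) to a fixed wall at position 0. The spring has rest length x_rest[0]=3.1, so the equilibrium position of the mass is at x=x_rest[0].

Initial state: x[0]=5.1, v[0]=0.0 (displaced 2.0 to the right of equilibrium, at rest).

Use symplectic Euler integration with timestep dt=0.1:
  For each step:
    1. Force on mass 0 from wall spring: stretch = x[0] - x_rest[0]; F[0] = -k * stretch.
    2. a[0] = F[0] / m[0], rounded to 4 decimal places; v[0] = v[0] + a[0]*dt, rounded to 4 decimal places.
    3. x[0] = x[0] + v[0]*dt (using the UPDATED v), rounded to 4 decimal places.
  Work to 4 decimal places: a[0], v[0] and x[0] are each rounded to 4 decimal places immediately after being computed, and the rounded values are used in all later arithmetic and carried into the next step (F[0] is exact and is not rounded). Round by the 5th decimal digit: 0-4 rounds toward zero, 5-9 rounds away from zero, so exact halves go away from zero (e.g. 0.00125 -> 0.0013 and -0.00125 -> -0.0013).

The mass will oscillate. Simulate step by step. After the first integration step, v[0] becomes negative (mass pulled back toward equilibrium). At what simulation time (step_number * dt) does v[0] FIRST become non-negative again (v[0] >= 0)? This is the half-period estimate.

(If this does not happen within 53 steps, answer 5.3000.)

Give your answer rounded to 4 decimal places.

Step 0: x=[5.1000] v=[0.0000]
Step 1: x=[5.0765] v=[-0.2348]
Step 2: x=[5.0298] v=[-0.4668]
Step 3: x=[4.9605] v=[-0.6933]
Step 4: x=[4.8693] v=[-0.9117]
Step 5: x=[4.7574] v=[-1.1194]
Step 6: x=[4.6260] v=[-1.3140]
Step 7: x=[4.4767] v=[-1.4931]
Step 8: x=[4.3112] v=[-1.6547]
Step 9: x=[4.1315] v=[-1.7969]
Step 10: x=[3.9397] v=[-1.9180]
Step 11: x=[3.7380] v=[-2.0166]
Step 12: x=[3.5289] v=[-2.0915]
Step 13: x=[3.3147] v=[-2.1419]
Step 14: x=[3.0980] v=[-2.1671]
Step 15: x=[2.8813] v=[-2.1669]
Step 16: x=[2.6672] v=[-2.1412]
Step 17: x=[2.4582] v=[-2.0904]
Step 18: x=[2.2567] v=[-2.0151]
Step 19: x=[2.0651] v=[-1.9161]
Step 20: x=[1.8856] v=[-1.7946]
Step 21: x=[1.7204] v=[-1.6520]
Step 22: x=[1.5714] v=[-1.4901]
Step 23: x=[1.4403] v=[-1.3107]
Step 24: x=[1.3287] v=[-1.1159]
Step 25: x=[1.2379] v=[-0.9080]
Step 26: x=[1.1690] v=[-0.6894]
Step 27: x=[1.1227] v=[-0.4627]
Step 28: x=[1.0996] v=[-0.2306]
Step 29: x=[1.1000] v=[0.0042]
First v>=0 after going negative at step 29, time=2.9000

Answer: 2.9000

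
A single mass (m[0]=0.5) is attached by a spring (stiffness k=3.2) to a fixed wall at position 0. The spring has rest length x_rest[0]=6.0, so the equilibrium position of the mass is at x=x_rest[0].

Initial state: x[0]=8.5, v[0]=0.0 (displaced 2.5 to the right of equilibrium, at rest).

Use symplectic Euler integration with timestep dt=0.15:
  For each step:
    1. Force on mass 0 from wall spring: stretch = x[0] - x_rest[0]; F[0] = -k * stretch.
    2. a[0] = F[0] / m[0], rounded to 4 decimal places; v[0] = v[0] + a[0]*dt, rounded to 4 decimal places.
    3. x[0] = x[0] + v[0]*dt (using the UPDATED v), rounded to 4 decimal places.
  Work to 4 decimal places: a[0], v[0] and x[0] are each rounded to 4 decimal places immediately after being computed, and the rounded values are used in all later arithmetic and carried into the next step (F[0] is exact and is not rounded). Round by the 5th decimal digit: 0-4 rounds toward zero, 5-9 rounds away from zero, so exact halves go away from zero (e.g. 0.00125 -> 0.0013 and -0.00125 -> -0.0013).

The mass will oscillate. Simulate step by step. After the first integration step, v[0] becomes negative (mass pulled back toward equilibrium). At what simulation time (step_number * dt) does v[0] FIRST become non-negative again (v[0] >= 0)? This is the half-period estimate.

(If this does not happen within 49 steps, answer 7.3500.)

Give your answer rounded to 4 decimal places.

Step 0: x=[8.5000] v=[0.0000]
Step 1: x=[8.1400] v=[-2.4000]
Step 2: x=[7.4718] v=[-4.4544]
Step 3: x=[6.5917] v=[-5.8673]
Step 4: x=[5.6264] v=[-6.4353]
Step 5: x=[4.7149] v=[-6.0767]
Step 6: x=[3.9885] v=[-4.8430]
Step 7: x=[3.5517] v=[-2.9120]
Step 8: x=[3.4675] v=[-0.5616]
Step 9: x=[3.7479] v=[1.8696]
First v>=0 after going negative at step 9, time=1.3500

Answer: 1.3500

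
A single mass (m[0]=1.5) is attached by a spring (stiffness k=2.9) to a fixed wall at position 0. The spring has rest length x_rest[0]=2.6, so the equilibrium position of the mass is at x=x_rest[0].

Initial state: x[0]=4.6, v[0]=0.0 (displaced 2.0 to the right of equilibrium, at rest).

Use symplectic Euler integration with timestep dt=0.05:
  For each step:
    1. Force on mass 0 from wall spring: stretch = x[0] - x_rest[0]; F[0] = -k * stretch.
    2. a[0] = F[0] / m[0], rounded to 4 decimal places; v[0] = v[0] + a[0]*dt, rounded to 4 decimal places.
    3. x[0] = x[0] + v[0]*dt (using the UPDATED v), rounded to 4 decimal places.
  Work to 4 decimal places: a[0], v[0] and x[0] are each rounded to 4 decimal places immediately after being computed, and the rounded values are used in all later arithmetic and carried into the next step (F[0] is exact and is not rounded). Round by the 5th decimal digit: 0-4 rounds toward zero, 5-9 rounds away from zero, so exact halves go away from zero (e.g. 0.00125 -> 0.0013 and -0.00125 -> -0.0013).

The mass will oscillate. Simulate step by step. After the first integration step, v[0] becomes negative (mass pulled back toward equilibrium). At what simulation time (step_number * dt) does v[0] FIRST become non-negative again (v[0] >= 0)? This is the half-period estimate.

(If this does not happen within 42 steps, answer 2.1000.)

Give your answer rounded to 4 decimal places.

Step 0: x=[4.6000] v=[0.0000]
Step 1: x=[4.5903] v=[-0.1933]
Step 2: x=[4.5710] v=[-0.3857]
Step 3: x=[4.5422] v=[-0.5762]
Step 4: x=[4.5040] v=[-0.7639]
Step 5: x=[4.4566] v=[-0.9480]
Step 6: x=[4.4002] v=[-1.1275]
Step 7: x=[4.3351] v=[-1.3015]
Step 8: x=[4.2616] v=[-1.4692]
Step 9: x=[4.1801] v=[-1.6298]
Step 10: x=[4.0910] v=[-1.7825]
Step 11: x=[3.9947] v=[-1.9266]
Step 12: x=[3.8916] v=[-2.0614]
Step 13: x=[3.7823] v=[-2.1863]
Step 14: x=[3.6673] v=[-2.3006]
Step 15: x=[3.5471] v=[-2.4038]
Step 16: x=[3.4223] v=[-2.4954]
Step 17: x=[3.2936] v=[-2.5749]
Step 18: x=[3.1615] v=[-2.6420]
Step 19: x=[3.0267] v=[-2.6963]
Step 20: x=[2.8898] v=[-2.7376]
Step 21: x=[2.7515] v=[-2.7656]
Step 22: x=[2.6125] v=[-2.7802]
Step 23: x=[2.4734] v=[-2.7814]
Step 24: x=[2.3349] v=[-2.7692]
Step 25: x=[2.1977] v=[-2.7436]
Step 26: x=[2.0625] v=[-2.7047]
Step 27: x=[1.9299] v=[-2.6527]
Step 28: x=[1.8005] v=[-2.5879]
Step 29: x=[1.6750] v=[-2.5106]
Step 30: x=[1.5539] v=[-2.4212]
Step 31: x=[1.4379] v=[-2.3201]
Step 32: x=[1.3275] v=[-2.2078]
Step 33: x=[1.2233] v=[-2.0848]
Step 34: x=[1.1257] v=[-1.9517]
Step 35: x=[1.0352] v=[-1.8092]
Step 36: x=[0.9523] v=[-1.6579]
Step 37: x=[0.8774] v=[-1.4986]
Step 38: x=[0.8108] v=[-1.3321]
Step 39: x=[0.7528] v=[-1.1591]
Step 40: x=[0.7038] v=[-0.9805]
Step 41: x=[0.6639] v=[-0.7972]
Step 42: x=[0.6334] v=[-0.6100]
v[0] did not become non-negative within 42 steps; using fallback time=2.1000

Answer: 2.1000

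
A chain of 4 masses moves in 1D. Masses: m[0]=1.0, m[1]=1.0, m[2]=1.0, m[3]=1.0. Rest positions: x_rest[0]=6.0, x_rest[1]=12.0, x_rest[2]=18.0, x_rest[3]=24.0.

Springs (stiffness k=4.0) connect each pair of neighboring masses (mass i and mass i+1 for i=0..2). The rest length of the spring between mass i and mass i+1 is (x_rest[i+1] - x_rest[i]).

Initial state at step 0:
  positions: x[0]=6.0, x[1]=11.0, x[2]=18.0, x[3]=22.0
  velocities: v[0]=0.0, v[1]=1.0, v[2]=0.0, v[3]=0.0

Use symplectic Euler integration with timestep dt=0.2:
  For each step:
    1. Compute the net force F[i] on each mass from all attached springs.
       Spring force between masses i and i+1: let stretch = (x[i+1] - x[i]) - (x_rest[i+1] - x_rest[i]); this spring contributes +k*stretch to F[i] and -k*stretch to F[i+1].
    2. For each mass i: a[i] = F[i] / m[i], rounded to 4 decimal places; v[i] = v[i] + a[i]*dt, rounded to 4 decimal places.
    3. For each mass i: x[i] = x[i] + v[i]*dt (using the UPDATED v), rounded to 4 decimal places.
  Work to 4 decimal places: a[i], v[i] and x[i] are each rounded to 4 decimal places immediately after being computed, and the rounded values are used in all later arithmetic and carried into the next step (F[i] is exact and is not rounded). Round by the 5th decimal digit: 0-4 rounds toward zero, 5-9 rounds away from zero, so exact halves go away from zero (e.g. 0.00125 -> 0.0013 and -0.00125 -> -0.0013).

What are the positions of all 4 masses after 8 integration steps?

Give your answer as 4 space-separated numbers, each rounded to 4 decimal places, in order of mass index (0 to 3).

Answer: 5.5372 10.5283 18.6731 23.8614

Derivation:
Step 0: x=[6.0000 11.0000 18.0000 22.0000] v=[0.0000 1.0000 0.0000 0.0000]
Step 1: x=[5.8400 11.5200 17.5200 22.3200] v=[-0.8000 2.6000 -2.4000 1.6000]
Step 2: x=[5.6288 12.0912 16.8480 22.8320] v=[-1.0560 2.8560 -3.3600 2.5600]
Step 3: x=[5.4916 12.3895 16.3724 23.3466] v=[-0.6861 1.4915 -2.3782 2.5728]
Step 4: x=[5.4980 12.2214 16.3754 23.7053] v=[0.0322 -0.8405 0.0148 1.7934]
Step 5: x=[5.6202 11.6422 16.8865 23.8512] v=[0.6109 -2.8960 2.5555 0.7295]
Step 6: x=[5.7459 10.9386 17.6729 23.8427] v=[0.6285 -3.5182 3.9318 -0.0423]
Step 7: x=[5.7424 10.4816 18.3689 23.8071] v=[-0.0173 -2.2849 3.4802 -0.1781]
Step 8: x=[5.5372 10.5283 18.6731 23.8614] v=[-1.0259 0.2336 1.5209 0.2713]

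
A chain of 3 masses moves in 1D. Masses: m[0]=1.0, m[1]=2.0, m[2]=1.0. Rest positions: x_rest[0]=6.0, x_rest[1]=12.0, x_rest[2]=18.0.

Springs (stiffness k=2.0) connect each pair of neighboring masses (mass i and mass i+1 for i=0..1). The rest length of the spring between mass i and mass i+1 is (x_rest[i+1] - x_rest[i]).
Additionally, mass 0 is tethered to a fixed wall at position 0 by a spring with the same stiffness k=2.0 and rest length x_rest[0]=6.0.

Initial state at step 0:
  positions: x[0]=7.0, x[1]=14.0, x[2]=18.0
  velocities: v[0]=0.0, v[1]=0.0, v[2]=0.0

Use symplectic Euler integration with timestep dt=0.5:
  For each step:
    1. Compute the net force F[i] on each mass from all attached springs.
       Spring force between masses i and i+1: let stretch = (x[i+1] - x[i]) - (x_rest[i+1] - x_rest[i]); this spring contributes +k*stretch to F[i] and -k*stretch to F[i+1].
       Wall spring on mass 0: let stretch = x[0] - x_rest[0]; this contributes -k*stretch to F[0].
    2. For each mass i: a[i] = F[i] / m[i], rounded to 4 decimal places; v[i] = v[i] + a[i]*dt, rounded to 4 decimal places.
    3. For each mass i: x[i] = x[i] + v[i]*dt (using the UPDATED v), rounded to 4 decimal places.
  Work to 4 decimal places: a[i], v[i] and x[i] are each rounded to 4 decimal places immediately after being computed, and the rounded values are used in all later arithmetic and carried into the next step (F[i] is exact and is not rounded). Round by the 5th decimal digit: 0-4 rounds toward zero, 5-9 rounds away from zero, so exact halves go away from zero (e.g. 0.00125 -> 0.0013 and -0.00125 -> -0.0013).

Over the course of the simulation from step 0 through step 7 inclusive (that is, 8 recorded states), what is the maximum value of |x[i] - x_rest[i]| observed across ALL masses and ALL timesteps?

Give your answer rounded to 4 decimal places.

Step 0: x=[7.0000 14.0000 18.0000] v=[0.0000 0.0000 0.0000]
Step 1: x=[7.0000 13.2500 19.0000] v=[0.0000 -1.5000 2.0000]
Step 2: x=[6.6250 12.3750 20.1250] v=[-0.7500 -1.7500 2.2500]
Step 3: x=[5.8125 12.0000 20.3750] v=[-1.6250 -0.7500 0.5000]
Step 4: x=[5.1875 12.1719 19.4375] v=[-1.2500 0.3438 -1.8750]
Step 5: x=[5.4610 12.4141 17.8672] v=[0.5469 0.4844 -3.1406]
Step 6: x=[6.4805 12.2813 16.5704] v=[2.0390 -0.2656 -2.5937]
Step 7: x=[7.1602 11.7706 16.1290] v=[1.3593 -1.0215 -0.8828]
Max displacement = 2.3750

Answer: 2.3750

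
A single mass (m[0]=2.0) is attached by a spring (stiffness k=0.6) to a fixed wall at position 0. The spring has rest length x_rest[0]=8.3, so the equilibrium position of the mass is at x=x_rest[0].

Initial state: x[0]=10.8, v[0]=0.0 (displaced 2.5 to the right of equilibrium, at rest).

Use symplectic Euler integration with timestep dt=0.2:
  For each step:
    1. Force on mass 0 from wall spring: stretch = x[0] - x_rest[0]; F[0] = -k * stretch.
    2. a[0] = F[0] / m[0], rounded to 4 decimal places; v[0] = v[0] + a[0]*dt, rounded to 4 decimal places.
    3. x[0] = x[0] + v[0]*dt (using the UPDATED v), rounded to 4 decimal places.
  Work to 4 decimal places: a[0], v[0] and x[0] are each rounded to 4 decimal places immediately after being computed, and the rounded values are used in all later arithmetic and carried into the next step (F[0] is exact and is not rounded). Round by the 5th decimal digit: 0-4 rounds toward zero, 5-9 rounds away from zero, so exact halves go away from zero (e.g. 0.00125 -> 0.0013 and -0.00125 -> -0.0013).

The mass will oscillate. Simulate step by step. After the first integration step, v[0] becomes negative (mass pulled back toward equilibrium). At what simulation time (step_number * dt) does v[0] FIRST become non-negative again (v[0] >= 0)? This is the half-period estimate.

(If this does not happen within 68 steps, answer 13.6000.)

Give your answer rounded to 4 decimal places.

Answer: 5.8000

Derivation:
Step 0: x=[10.8000] v=[0.0000]
Step 1: x=[10.7700] v=[-0.1500]
Step 2: x=[10.7104] v=[-0.2982]
Step 3: x=[10.6218] v=[-0.4428]
Step 4: x=[10.5054] v=[-0.5821]
Step 5: x=[10.3625] v=[-0.7144]
Step 6: x=[10.1949] v=[-0.8382]
Step 7: x=[10.0045] v=[-0.9519]
Step 8: x=[9.7937] v=[-1.0542]
Step 9: x=[9.5649] v=[-1.1438]
Step 10: x=[9.3210] v=[-1.2197]
Step 11: x=[9.0648] v=[-1.2810]
Step 12: x=[8.7994] v=[-1.3269]
Step 13: x=[8.5280] v=[-1.3569]
Step 14: x=[8.2539] v=[-1.3706]
Step 15: x=[7.9803] v=[-1.3678]
Step 16: x=[7.7106] v=[-1.3486]
Step 17: x=[7.4480] v=[-1.3132]
Step 18: x=[7.1956] v=[-1.2621]
Step 19: x=[6.9564] v=[-1.1958]
Step 20: x=[6.7334] v=[-1.1152]
Step 21: x=[6.5292] v=[-1.0212]
Step 22: x=[6.3462] v=[-0.9150]
Step 23: x=[6.1866] v=[-0.7978]
Step 24: x=[6.0524] v=[-0.6710]
Step 25: x=[5.9452] v=[-0.5361]
Step 26: x=[5.8662] v=[-0.3948]
Step 27: x=[5.8164] v=[-0.2488]
Step 28: x=[5.7964] v=[-0.0998]
Step 29: x=[5.8065] v=[0.0504]
First v>=0 after going negative at step 29, time=5.8000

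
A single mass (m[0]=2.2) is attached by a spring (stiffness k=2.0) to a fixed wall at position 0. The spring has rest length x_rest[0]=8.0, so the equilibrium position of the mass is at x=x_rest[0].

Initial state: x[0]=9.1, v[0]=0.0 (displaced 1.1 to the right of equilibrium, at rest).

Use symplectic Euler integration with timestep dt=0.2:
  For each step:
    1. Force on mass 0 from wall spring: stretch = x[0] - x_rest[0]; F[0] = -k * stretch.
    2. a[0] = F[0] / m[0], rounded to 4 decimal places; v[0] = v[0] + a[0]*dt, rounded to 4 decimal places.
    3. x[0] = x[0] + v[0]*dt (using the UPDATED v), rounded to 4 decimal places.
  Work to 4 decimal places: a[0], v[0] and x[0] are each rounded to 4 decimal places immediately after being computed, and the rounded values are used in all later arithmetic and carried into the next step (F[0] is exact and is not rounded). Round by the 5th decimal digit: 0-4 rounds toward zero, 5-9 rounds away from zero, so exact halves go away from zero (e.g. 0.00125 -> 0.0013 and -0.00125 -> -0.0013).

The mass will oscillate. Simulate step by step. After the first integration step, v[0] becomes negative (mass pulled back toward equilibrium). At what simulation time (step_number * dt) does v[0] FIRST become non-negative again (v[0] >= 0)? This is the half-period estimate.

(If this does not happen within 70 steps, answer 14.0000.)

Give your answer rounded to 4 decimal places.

Step 0: x=[9.1000] v=[0.0000]
Step 1: x=[9.0600] v=[-0.2000]
Step 2: x=[8.9815] v=[-0.3927]
Step 3: x=[8.8673] v=[-0.5712]
Step 4: x=[8.7215] v=[-0.7289]
Step 5: x=[8.5495] v=[-0.8601]
Step 6: x=[8.3575] v=[-0.9600]
Step 7: x=[8.1525] v=[-1.0250]
Step 8: x=[7.9420] v=[-1.0527]
Step 9: x=[7.7336] v=[-1.0422]
Step 10: x=[7.5348] v=[-0.9938]
Step 11: x=[7.3530] v=[-0.9092]
Step 12: x=[7.1947] v=[-0.7916]
Step 13: x=[7.0657] v=[-0.6452]
Step 14: x=[6.9706] v=[-0.4753]
Step 15: x=[6.9130] v=[-0.2881]
Step 16: x=[6.8949] v=[-0.0905]
Step 17: x=[6.9170] v=[0.1104]
First v>=0 after going negative at step 17, time=3.4000

Answer: 3.4000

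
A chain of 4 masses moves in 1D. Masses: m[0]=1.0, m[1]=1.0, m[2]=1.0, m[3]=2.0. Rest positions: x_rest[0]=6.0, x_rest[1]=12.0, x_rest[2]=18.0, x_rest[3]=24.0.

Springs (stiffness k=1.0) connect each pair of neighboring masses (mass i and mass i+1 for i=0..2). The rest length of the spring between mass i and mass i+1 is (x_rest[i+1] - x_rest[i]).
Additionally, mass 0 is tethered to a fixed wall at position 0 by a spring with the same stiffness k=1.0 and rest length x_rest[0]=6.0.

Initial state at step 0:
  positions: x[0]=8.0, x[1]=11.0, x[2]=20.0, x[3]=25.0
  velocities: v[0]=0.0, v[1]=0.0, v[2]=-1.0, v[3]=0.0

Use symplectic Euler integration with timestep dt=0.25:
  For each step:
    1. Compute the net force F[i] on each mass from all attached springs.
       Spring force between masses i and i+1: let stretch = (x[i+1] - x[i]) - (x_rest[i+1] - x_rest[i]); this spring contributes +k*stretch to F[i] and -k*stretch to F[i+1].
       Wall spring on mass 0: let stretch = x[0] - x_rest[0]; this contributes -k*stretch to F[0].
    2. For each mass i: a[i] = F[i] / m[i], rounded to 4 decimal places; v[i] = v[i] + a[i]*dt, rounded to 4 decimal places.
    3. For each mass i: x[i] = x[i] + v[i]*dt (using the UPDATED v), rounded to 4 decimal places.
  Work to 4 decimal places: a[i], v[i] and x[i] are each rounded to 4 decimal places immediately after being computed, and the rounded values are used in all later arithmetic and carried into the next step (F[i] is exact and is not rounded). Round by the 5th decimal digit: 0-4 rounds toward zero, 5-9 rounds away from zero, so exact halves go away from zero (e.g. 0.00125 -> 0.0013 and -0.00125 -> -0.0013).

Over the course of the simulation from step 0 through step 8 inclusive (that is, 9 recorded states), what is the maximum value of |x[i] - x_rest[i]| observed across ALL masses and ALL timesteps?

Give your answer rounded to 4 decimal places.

Answer: 2.0987

Derivation:
Step 0: x=[8.0000 11.0000 20.0000 25.0000] v=[0.0000 0.0000 -1.0000 0.0000]
Step 1: x=[7.6875 11.3750 19.5000 25.0313] v=[-1.2500 1.5000 -2.0000 0.1250]
Step 2: x=[7.1250 12.0274 18.8379 25.0772] v=[-2.2500 2.6094 -2.6484 0.1836]
Step 3: x=[6.4236 12.7990 18.1401 25.1156] v=[-2.8057 3.0864 -2.7912 0.1537]
Step 4: x=[5.7192 13.5060 17.5445 25.1236] v=[-2.8178 2.8278 -2.3826 0.0318]
Step 5: x=[5.1440 13.9787 17.1701 25.0822] v=[-2.3009 1.8907 -1.4975 -0.1656]
Step 6: x=[4.7995 14.0987 17.0908 24.9811] v=[-1.3782 0.4799 -0.3173 -0.4046]
Step 7: x=[4.7362 13.8245 17.3176 24.8209] v=[-0.2533 -1.0969 0.9073 -0.6409]
Step 8: x=[4.9449 13.2006 17.7951 24.6137] v=[0.8347 -2.4957 1.9099 -0.8288]
Max displacement = 2.0987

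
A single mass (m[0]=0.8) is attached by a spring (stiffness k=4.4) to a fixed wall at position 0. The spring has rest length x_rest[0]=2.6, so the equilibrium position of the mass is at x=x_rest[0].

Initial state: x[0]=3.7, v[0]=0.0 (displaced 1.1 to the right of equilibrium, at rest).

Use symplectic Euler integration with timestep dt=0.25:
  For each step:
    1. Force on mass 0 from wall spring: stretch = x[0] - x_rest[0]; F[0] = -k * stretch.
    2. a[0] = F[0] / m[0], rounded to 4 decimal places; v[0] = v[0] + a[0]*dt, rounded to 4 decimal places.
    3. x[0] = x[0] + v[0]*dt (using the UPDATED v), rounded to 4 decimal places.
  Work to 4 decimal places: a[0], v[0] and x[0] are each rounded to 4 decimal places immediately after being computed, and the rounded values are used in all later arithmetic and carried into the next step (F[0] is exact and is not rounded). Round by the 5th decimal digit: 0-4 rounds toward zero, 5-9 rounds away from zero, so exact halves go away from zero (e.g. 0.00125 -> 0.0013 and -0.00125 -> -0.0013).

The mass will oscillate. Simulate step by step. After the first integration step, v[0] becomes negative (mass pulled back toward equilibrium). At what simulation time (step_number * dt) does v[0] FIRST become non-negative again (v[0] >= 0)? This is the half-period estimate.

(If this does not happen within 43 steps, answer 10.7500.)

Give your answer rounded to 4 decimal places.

Answer: 1.5000

Derivation:
Step 0: x=[3.7000] v=[0.0000]
Step 1: x=[3.3219] v=[-1.5125]
Step 2: x=[2.6956] v=[-2.5051]
Step 3: x=[2.0365] v=[-2.6366]
Step 4: x=[1.5711] v=[-1.8618]
Step 5: x=[1.4593] v=[-0.4471]
Step 6: x=[1.7397] v=[1.1214]
First v>=0 after going negative at step 6, time=1.5000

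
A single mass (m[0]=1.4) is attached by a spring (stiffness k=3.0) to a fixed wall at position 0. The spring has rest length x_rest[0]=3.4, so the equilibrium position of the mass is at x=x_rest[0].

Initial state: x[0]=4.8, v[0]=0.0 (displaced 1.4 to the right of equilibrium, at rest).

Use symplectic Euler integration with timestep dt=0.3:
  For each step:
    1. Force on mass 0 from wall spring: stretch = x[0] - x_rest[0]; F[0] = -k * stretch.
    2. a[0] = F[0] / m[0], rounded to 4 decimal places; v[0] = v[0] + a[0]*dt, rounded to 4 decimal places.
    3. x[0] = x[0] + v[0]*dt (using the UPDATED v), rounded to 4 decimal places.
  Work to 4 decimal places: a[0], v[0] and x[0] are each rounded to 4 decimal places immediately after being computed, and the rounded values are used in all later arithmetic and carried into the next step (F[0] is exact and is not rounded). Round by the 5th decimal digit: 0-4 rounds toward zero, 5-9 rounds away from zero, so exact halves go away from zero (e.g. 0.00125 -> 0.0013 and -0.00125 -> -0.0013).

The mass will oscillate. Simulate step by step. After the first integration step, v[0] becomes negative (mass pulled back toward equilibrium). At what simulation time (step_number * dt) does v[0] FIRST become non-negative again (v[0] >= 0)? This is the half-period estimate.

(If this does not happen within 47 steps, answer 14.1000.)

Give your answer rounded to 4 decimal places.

Answer: 2.4000

Derivation:
Step 0: x=[4.8000] v=[0.0000]
Step 1: x=[4.5300] v=[-0.9000]
Step 2: x=[4.0421] v=[-1.6264]
Step 3: x=[3.4303] v=[-2.0392]
Step 4: x=[2.8127] v=[-2.0587]
Step 5: x=[2.3083] v=[-1.6812]
Step 6: x=[2.0145] v=[-0.9794]
Step 7: x=[1.9879] v=[-0.0887]
Step 8: x=[2.2336] v=[0.8191]
First v>=0 after going negative at step 8, time=2.4000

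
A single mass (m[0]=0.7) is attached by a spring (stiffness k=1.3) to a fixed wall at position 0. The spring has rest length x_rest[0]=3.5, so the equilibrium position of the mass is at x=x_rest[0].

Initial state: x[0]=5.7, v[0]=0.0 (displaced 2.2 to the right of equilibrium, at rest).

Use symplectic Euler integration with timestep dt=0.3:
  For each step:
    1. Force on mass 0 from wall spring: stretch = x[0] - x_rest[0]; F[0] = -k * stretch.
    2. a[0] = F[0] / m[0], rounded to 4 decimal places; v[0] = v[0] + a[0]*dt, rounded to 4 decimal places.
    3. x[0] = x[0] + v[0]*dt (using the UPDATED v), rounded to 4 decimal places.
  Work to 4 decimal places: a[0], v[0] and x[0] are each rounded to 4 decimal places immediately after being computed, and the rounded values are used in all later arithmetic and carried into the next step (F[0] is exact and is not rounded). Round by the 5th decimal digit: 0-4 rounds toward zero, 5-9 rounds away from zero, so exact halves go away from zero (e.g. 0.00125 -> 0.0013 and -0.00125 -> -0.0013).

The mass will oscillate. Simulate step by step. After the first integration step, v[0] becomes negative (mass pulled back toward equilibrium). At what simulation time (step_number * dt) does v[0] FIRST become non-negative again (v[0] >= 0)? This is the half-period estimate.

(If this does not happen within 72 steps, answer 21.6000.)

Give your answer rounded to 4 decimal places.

Step 0: x=[5.7000] v=[0.0000]
Step 1: x=[5.3323] v=[-1.2257]
Step 2: x=[4.6584] v=[-2.2465]
Step 3: x=[3.7908] v=[-2.8919]
Step 4: x=[2.8746] v=[-3.0539]
Step 5: x=[2.0630] v=[-2.7055]
Step 6: x=[1.4915] v=[-1.9049]
Step 7: x=[1.2557] v=[-0.7859]
Step 8: x=[1.3951] v=[0.4645]
First v>=0 after going negative at step 8, time=2.4000

Answer: 2.4000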